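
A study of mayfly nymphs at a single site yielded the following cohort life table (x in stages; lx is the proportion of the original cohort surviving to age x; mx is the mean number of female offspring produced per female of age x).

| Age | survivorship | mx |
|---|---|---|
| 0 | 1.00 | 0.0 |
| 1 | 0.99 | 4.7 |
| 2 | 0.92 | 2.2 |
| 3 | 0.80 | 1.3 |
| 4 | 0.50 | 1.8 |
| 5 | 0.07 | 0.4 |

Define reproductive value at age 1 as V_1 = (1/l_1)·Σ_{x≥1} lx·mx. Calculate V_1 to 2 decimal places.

8.73

lx·mx for x ≥ 1: 4.653, 2.024, 1.04, 0.9, 0.028 → sum = 8.645
V_1 = 8.645 / l_1 = 8.645 / 0.99 = 8.732323… → 8.73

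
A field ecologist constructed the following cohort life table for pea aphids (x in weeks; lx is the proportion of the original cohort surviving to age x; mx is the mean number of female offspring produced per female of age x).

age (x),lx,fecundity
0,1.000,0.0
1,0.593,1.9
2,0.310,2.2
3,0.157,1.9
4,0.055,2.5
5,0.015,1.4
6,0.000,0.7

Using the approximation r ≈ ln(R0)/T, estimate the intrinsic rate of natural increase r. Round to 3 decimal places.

R0 = Σ lx·mx = 0 + 1.1267 + 0.682 + 0.2983 + 0.1375 + 0.021 + 0 = 2.2655
Σ x·lx·mx = 4.0406; T = 4.0406/2.2655 = 1.78354…
r ≈ ln(R0)/T = ln(2.2655)/1.78354… = 0.45852… → 0.459

0.459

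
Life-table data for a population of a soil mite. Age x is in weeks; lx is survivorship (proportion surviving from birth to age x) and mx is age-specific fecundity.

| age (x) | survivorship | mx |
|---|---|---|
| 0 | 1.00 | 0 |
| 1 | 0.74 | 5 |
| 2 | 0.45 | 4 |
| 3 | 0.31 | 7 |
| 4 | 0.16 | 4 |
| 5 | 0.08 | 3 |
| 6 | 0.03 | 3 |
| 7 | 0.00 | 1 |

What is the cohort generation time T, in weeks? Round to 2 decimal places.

2.10

lx·mx: 0, 3.7, 1.8, 2.17, 0.64, 0.24, 0.09, 0 → R0 = 8.64
x·lx·mx: 0, 3.7, 3.6, 6.51, 2.56, 1.2, 0.54, 0 → Σ = 18.11
T = 18.11 / 8.64 = 2.096065… → 2.10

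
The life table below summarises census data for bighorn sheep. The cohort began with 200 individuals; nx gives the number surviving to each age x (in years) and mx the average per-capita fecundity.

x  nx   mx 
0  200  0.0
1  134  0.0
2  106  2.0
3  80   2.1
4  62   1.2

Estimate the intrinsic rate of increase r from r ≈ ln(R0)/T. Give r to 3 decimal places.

0.304

lx = nx/n0 = nx/200: 1, 0.67, 0.53, 0.4, 0.31
R0 = Σ lx·mx = 0 + 0 + 1.06 + 0.84 + 0.372 = 2.272
Σ x·lx·mx = 6.128; T = 6.128/2.272 = 2.69718…
r ≈ ln(R0)/T = ln(2.272)/2.69718… = 0.30427… → 0.304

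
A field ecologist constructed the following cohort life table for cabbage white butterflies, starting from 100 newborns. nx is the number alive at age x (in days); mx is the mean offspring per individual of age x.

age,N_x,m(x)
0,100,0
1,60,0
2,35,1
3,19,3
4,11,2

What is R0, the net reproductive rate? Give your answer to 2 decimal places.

1.14

lx = nx/n0 = nx/100: 1, 0.6, 0.35, 0.19, 0.11
lx·mx by age: 0, 0, 0.35, 0.57, 0.22
R0 = Σ lx·mx = 1.14 → 1.14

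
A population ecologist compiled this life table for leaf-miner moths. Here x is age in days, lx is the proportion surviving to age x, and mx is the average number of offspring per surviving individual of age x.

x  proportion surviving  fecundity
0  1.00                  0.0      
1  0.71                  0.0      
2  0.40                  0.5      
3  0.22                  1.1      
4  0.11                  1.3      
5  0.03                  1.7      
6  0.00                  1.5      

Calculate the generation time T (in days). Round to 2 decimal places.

3.07

lx·mx: 0, 0, 0.2, 0.242, 0.143, 0.051, 0 → R0 = 0.636
x·lx·mx: 0, 0, 0.4, 0.726, 0.572, 0.255, 0 → Σ = 1.953
T = 1.953 / 0.636 = 3.070755… → 3.07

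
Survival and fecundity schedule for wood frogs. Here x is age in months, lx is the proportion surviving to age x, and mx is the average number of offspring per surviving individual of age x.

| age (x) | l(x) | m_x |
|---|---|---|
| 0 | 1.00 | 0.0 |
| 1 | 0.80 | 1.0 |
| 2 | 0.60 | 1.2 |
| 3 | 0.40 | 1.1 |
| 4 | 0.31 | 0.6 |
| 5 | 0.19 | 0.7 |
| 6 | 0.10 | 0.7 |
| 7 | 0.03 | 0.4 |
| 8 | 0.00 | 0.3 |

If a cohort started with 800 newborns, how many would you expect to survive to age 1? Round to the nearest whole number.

Expected survivors = N0 · l_1 = 800 × 0.80 = 640 → 640

640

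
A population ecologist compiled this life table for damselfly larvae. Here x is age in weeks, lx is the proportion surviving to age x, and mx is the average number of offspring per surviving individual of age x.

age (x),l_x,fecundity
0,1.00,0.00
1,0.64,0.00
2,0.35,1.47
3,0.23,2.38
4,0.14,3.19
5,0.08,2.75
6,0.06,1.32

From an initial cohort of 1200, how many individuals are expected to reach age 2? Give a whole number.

Expected survivors = N0 · l_2 = 1200 × 0.35 = 420 → 420

420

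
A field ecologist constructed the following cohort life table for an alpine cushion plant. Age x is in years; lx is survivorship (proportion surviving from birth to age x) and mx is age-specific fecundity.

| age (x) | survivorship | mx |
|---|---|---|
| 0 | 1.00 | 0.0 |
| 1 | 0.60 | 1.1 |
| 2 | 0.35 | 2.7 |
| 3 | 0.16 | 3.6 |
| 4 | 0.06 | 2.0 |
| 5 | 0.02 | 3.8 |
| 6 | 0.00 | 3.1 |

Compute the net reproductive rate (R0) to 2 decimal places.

lx·mx by age: 0, 0.66, 0.945, 0.576, 0.12, 0.076, 0
R0 = Σ lx·mx = 2.377 → 2.38

2.38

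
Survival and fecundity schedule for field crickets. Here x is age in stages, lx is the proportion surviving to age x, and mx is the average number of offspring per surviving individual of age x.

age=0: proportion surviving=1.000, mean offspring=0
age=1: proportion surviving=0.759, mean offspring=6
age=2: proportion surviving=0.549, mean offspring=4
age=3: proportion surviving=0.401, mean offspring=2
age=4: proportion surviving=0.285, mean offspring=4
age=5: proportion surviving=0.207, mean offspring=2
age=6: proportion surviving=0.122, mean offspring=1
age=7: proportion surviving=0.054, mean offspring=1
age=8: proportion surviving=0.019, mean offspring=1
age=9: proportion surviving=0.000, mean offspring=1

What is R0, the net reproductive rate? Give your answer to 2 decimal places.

9.30

lx·mx by age: 0, 4.554, 2.196, 0.802, 1.14, 0.414, 0.122, 0.054, 0.019, 0
R0 = Σ lx·mx = 9.301 → 9.30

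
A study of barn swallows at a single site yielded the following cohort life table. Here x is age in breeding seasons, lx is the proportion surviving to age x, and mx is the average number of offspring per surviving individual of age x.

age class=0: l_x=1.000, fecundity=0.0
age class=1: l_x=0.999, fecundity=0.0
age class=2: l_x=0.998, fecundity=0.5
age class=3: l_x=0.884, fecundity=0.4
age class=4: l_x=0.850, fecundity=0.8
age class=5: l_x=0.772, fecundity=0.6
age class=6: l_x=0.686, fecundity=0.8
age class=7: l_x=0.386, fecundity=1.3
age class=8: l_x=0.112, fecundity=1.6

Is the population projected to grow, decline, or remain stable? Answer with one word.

R0 = Σ lx·mx = 0 + 0 + 0.499 + 0.3536 + 0.68 + 0.4632 + 0.5488 + 0.5018 + 0.1792 = 3.2256
R0 > 1, so the population is growing.

growing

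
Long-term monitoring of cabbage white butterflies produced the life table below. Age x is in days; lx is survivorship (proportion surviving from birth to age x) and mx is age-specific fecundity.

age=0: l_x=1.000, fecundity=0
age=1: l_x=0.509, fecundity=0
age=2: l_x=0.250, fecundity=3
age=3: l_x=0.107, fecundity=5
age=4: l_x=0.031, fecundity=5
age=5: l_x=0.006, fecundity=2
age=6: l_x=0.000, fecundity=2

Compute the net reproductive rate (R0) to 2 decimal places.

1.45

lx·mx by age: 0, 0, 0.75, 0.535, 0.155, 0.012, 0
R0 = Σ lx·mx = 1.452 → 1.45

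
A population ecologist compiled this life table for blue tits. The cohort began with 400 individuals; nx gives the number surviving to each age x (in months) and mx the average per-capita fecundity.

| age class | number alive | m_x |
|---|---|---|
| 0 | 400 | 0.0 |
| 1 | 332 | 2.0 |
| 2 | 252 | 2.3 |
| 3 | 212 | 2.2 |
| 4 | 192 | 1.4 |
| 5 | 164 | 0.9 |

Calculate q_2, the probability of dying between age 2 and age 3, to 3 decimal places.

0.159

lx = nx/n0 = nx/400: 1, 0.83, 0.63, 0.53, 0.48, 0.41
q_2 = (l_2 − l_3) / l_2 = (0.63 − 0.53) / 0.63
     = 0.1 / 0.63 = 0.15873… → 0.159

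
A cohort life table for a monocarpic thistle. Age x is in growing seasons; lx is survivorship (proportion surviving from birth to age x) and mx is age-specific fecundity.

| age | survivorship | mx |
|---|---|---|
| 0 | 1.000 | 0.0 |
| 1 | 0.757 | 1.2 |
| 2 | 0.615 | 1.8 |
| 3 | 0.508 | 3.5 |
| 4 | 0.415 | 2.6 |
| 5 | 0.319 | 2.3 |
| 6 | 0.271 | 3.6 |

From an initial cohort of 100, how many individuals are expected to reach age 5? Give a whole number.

Expected survivors = N0 · l_5 = 100 × 0.319 = 31.9 → 32

32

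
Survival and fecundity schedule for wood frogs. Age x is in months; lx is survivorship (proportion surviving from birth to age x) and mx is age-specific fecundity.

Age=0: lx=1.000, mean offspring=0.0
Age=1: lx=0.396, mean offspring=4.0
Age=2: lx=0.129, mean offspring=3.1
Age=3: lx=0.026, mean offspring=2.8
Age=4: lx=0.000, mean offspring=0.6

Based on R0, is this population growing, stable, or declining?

growing

R0 = Σ lx·mx = 0 + 1.584 + 0.3999 + 0.0728 + 0 = 2.0567
R0 > 1, so the population is growing.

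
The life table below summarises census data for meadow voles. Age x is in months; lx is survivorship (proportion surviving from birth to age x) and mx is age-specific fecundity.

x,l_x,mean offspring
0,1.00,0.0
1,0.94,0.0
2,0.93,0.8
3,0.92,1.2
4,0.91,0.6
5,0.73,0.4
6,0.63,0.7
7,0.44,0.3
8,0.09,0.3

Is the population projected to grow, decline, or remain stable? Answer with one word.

growing

R0 = Σ lx·mx = 0 + 0 + 0.744 + 1.104 + 0.546 + 0.292 + 0.441 + 0.132 + 0.027 = 3.286
R0 > 1, so the population is growing.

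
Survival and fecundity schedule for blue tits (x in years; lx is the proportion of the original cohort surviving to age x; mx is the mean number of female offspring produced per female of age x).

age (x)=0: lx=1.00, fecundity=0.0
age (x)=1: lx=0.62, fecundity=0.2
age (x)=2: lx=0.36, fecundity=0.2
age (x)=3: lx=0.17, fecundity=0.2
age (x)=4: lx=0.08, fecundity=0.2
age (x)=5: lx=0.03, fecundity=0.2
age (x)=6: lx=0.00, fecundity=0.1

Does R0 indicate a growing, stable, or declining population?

R0 = Σ lx·mx = 0 + 0.124 + 0.072 + 0.034 + 0.016 + 0.006 + 0 = 0.252
R0 < 1, so the population is declining.

declining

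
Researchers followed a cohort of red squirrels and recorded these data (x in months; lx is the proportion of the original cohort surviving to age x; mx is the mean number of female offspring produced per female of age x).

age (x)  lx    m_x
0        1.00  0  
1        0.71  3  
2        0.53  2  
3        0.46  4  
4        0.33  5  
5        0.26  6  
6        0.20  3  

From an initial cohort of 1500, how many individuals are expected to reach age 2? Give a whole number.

Expected survivors = N0 · l_2 = 1500 × 0.53 = 795 → 795

795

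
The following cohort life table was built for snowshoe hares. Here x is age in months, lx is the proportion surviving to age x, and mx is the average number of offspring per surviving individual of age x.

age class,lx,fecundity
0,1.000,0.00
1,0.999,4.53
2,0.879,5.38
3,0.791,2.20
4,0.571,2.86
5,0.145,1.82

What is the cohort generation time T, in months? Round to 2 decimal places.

2.10

lx·mx: 0, 4.52547, 4.72902, 1.7402, 1.63306, 0.2639 → R0 = 12.89165
x·lx·mx: 0, 4.52547, 9.45804, 5.2206, 6.53224, 1.3195 → Σ = 27.05585
T = 27.05585 / 12.89165 = 2.098711… → 2.10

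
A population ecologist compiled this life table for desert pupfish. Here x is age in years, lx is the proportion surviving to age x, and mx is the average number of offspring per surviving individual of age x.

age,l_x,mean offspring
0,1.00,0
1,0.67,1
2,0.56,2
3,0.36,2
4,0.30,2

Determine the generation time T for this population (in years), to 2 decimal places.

lx·mx: 0, 0.67, 1.12, 0.72, 0.6 → R0 = 3.11
x·lx·mx: 0, 0.67, 2.24, 2.16, 2.4 → Σ = 7.47
T = 7.47 / 3.11 = 2.401929… → 2.40

2.40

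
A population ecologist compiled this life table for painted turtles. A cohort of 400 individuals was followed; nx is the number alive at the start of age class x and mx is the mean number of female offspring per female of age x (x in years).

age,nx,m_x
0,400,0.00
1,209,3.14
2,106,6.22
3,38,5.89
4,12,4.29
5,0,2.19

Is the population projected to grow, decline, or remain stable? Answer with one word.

growing

lx = nx/n0 = nx/400: 1, 0.5225, 0.265, 0.095, 0.03, 0
R0 = Σ lx·mx = 0 + 1.64065 + 1.6483 + 0.55955 + 0.1287 + 0 = 3.9772
R0 > 1, so the population is growing.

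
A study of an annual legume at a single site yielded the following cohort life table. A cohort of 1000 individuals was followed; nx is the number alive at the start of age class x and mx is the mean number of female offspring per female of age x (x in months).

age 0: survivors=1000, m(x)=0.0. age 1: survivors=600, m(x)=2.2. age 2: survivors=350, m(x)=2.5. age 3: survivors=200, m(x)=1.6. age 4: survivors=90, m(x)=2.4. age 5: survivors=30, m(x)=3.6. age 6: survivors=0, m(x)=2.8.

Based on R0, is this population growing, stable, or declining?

lx = nx/n0 = nx/1000: 1, 0.6, 0.35, 0.2, 0.09, 0.03, 0
R0 = Σ lx·mx = 0 + 1.32 + 0.875 + 0.32 + 0.216 + 0.108 + 0 = 2.839
R0 > 1, so the population is growing.

growing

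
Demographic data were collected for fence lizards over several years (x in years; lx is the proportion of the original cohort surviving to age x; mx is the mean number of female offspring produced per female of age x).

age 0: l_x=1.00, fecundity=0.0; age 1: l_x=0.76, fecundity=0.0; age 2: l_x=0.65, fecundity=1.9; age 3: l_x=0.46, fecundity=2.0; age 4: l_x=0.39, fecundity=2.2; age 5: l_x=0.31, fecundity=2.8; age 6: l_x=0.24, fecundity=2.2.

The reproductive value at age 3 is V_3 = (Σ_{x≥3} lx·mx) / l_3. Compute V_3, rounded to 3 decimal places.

6.900

lx·mx for x ≥ 3: 0.92, 0.858, 0.868, 0.528 → sum = 3.174
V_3 = 3.174 / l_3 = 3.174 / 0.46 = 6.9 → 6.900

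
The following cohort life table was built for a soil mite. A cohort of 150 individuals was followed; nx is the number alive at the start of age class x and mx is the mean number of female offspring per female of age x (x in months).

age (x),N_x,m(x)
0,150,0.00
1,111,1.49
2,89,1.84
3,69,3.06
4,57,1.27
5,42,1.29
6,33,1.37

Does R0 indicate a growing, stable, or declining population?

growing

lx = nx/n0 = nx/150: 1, 0.74, 0.59333…, 0.46, 0.38, 0.28, 0.22
R0 = Σ lx·mx = 0 + 1.1026 + 1.091733… + 1.4076 + 0.4826 + 0.3612 + 0.3014 = 4.747133…
R0 > 1, so the population is growing.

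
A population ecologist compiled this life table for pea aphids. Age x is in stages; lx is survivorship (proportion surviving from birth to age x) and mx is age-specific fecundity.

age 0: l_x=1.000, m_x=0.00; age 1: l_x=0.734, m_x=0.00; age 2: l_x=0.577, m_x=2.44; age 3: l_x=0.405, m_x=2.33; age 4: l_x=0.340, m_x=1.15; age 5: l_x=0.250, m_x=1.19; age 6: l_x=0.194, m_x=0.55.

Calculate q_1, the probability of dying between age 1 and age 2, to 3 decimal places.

q_1 = (l_1 − l_2) / l_1 = (0.734 − 0.577) / 0.734
     = 0.157 / 0.734 = 0.213896… → 0.214

0.214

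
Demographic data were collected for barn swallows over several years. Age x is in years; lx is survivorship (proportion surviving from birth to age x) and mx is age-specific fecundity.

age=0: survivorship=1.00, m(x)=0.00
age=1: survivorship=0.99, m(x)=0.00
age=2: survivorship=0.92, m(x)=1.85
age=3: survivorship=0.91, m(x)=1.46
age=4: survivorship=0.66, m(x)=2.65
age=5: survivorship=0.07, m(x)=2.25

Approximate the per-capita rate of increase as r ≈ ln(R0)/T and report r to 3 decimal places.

0.520

R0 = Σ lx·mx = 0 + 0 + 1.702 + 1.3286 + 1.749 + 0.1575 = 4.9371
Σ x·lx·mx = 15.1733; T = 15.1733/4.9371 = 3.07332…
r ≈ ln(R0)/T = ln(4.9371)/3.07332… = 0.51956… → 0.520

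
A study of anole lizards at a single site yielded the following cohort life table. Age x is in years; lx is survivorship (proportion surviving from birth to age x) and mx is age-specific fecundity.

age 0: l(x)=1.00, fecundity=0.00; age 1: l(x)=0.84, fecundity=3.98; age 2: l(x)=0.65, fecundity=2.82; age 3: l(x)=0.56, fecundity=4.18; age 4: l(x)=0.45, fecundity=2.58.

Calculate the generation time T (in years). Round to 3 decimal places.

2.152

lx·mx: 0, 3.3432, 1.833, 2.3408, 1.161 → R0 = 8.678
x·lx·mx: 0, 3.3432, 3.666, 7.0224, 4.644 → Σ = 18.6756
T = 18.6756 / 8.678 = 2.152063… → 2.152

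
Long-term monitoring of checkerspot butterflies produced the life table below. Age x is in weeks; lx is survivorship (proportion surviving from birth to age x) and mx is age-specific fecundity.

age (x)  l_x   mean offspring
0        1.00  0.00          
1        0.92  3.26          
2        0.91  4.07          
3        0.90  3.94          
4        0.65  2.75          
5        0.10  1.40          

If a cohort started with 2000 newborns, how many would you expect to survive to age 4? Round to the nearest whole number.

Expected survivors = N0 · l_4 = 2000 × 0.65 = 1300 → 1300

1300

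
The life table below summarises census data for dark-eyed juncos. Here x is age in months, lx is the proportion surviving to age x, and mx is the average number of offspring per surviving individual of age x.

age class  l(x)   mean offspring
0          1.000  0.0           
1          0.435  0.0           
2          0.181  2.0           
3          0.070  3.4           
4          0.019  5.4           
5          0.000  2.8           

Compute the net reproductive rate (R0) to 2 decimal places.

lx·mx by age: 0, 0, 0.362, 0.238, 0.1026, 0
R0 = Σ lx·mx = 0.7026 → 0.70

0.70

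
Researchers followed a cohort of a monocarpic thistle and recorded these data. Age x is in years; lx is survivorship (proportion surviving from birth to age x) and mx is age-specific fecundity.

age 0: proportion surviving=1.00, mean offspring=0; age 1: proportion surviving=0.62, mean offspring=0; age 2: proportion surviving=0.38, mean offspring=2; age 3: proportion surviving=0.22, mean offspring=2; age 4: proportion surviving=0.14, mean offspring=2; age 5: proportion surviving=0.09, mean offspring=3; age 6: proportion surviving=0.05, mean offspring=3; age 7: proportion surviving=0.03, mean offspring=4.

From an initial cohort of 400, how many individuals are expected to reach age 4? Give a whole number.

Expected survivors = N0 · l_4 = 400 × 0.14 = 56 → 56

56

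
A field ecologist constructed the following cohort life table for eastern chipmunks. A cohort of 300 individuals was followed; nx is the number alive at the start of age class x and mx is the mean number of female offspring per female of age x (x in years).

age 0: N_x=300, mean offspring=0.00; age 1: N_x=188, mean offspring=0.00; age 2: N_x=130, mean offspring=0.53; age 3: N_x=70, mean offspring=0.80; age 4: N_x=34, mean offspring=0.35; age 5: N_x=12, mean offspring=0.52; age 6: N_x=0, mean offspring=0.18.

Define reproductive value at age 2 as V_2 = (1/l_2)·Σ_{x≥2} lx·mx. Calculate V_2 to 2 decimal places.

lx = nx/n0 = nx/300: 1, 0.62667…, 0.43333…, 0.23333…, 0.11333…, 0.04, 0
lx·mx for x ≥ 2: 0.229667…, 0.186667…, 0.039667…, 0.0208, 0 → sum = 0.4768…
V_2 = 0.4768… / l_2 = 0.4768… / 0.433333… = 1.100308… → 1.10

1.10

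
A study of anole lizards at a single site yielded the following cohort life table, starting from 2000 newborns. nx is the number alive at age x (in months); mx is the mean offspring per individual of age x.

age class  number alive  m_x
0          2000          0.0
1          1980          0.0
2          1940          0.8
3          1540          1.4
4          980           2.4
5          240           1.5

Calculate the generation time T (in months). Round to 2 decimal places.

lx = nx/n0 = nx/2000: 1, 0.99, 0.97, 0.77, 0.49, 0.12
lx·mx: 0, 0, 0.776, 1.078, 1.176, 0.18 → R0 = 3.21
x·lx·mx: 0, 0, 1.552, 3.234, 4.704, 0.9 → Σ = 10.39
T = 10.39 / 3.21 = 3.23676… → 3.24

3.24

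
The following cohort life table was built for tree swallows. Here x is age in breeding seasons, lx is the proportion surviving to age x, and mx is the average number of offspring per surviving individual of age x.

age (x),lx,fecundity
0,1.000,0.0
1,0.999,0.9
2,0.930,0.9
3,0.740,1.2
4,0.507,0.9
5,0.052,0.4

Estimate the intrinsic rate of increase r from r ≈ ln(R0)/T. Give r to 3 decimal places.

0.490

R0 = Σ lx·mx = 0 + 0.8991 + 0.837 + 0.888 + 0.4563 + 0.0208 = 3.1012
Σ x·lx·mx = 7.1663; T = 7.1663/3.1012 = 2.31082…
r ≈ ln(R0)/T = ln(3.1012)/2.31082… = 0.48978… → 0.490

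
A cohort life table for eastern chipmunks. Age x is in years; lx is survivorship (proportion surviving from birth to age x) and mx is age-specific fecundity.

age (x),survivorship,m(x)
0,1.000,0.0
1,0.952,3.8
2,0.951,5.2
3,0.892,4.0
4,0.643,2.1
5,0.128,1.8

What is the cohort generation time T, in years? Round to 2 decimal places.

2.24

lx·mx: 0, 3.6176, 4.9452, 3.568, 1.3503, 0.2304 → R0 = 13.7115
x·lx·mx: 0, 3.6176, 9.8904, 10.704, 5.4012, 1.152 → Σ = 30.7652
T = 30.7652 / 13.7115 = 2.243752… → 2.24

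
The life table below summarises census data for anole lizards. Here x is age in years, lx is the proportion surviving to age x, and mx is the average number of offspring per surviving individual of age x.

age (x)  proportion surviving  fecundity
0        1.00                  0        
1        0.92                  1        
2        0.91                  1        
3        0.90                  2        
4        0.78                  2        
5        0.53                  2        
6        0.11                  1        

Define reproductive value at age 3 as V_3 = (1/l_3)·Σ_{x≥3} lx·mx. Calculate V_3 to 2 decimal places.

5.03

lx·mx for x ≥ 3: 1.8, 1.56, 1.06, 0.11 → sum = 4.53
V_3 = 4.53 / l_3 = 4.53 / 0.9 = 5.033333… → 5.03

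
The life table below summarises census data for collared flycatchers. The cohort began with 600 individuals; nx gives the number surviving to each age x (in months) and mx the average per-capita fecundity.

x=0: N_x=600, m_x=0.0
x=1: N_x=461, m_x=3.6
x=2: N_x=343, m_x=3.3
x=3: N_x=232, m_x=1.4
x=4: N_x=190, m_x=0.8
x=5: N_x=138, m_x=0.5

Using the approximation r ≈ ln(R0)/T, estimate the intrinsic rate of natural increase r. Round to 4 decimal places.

0.9788

lx = nx/n0 = nx/600: 1, 0.76833…, 0.57167…, 0.38667…, 0.31667…, 0.23
R0 = Σ lx·mx = 0 + 2.766… + 1.8865… + 0.54133… + 0.25333… + 0.115 = 5.562167…
Σ x·lx·mx = 9.751333…; T = 9.751333…/5.562167… = 1.75315…
r ≈ ln(R0)/T = ln(5.562167…)/1.75315… = 0.9788… → 0.9788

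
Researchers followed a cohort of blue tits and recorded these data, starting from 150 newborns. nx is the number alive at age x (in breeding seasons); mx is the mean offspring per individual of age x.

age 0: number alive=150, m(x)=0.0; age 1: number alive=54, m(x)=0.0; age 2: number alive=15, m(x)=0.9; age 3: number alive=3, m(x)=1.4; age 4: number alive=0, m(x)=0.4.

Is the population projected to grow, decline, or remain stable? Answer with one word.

declining

lx = nx/n0 = nx/150: 1, 0.36, 0.1, 0.02, 0
R0 = Σ lx·mx = 0 + 0 + 0.09 + 0.028 + 0 = 0.118
R0 < 1, so the population is declining.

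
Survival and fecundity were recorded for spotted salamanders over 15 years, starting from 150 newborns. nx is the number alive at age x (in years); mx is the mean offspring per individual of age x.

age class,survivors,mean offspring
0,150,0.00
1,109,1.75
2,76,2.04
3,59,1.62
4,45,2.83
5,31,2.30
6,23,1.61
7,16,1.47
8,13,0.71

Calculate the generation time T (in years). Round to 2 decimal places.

lx = nx/n0 = nx/150: 1, 0.72667…, 0.50667…, 0.39333…, 0.3, 0.20667…, 0.15333…, 0.10667…, 0.08667…
lx·mx: 0, 1.271667…, 1.0336…, 0.6372…, 0.849, 0.475333…, 0.246867…, 0.1568…, 0.061533… → R0 = 4.732…
x·lx·mx: 0, 1.271667…, 2.0672…, 1.9116…, 3.396, 2.376667…, 1.4812…, 1.0976…, 0.492267… → Σ = 14.0942…
T = 14.0942… / 4.732… = 2.978487… → 2.98

2.98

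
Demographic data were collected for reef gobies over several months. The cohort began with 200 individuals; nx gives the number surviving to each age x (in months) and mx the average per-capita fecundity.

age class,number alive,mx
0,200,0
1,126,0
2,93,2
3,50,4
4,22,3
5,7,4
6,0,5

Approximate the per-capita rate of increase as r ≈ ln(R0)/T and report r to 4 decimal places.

0.3054

lx = nx/n0 = nx/200: 1, 0.63, 0.465, 0.25, 0.11, 0.035, 0
R0 = Σ lx·mx = 0 + 0 + 0.93 + 1 + 0.33 + 0.14 + 0 = 2.4
Σ x·lx·mx = 6.88; T = 6.88/2.4 = 2.86667…
r ≈ ln(R0)/T = ln(2.4)/2.86667… = 0.305396… → 0.3054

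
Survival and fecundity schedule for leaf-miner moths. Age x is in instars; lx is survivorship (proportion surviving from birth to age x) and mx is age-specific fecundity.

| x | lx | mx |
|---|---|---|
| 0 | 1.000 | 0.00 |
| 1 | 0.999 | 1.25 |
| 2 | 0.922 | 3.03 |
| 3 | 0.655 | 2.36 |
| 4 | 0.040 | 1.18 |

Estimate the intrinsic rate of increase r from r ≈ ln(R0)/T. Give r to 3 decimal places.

R0 = Σ lx·mx = 0 + 1.24875 + 2.79366 + 1.5458 + 0.0472 = 5.63541
Σ x·lx·mx = 11.66227; T = 11.66227/5.63541 = 2.06946…
r ≈ ln(R0)/T = ln(5.63541)/2.06946… = 0.83552… → 0.836

0.836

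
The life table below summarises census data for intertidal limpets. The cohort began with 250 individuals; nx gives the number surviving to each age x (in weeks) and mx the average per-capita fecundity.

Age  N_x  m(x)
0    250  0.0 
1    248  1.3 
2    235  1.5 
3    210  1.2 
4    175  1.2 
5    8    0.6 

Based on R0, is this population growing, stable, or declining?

growing

lx = nx/n0 = nx/250: 1, 0.992, 0.94, 0.84, 0.7, 0.032
R0 = Σ lx·mx = 0 + 1.2896 + 1.41 + 1.008 + 0.84 + 0.0192 = 4.5668
R0 > 1, so the population is growing.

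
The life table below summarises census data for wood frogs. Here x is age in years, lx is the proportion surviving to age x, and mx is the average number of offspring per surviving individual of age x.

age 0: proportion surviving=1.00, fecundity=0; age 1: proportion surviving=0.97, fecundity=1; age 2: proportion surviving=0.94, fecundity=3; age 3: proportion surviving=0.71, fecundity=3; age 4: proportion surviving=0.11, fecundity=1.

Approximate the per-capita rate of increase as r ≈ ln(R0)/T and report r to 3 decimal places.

0.806

R0 = Σ lx·mx = 0 + 0.97 + 2.82 + 2.13 + 0.11 = 6.03
Σ x·lx·mx = 13.44; T = 13.44/6.03 = 2.22886…
r ≈ ln(R0)/T = ln(6.03)/2.22886… = 0.80613… → 0.806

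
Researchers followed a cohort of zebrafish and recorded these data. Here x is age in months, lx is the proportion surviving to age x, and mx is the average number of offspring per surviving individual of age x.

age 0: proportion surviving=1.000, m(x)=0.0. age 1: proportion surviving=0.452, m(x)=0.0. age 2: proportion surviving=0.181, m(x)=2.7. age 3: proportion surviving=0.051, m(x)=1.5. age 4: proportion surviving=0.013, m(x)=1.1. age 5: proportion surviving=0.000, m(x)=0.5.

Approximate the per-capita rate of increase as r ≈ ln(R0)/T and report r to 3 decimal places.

R0 = Σ lx·mx = 0 + 0 + 0.4887 + 0.0765 + 0.0143 + 0 = 0.5795
Σ x·lx·mx = 1.2641; T = 1.2641/0.5795 = 2.18136…
r ≈ ln(R0)/T = ln(0.5795)/2.18136… = -0.25011… → -0.250

-0.250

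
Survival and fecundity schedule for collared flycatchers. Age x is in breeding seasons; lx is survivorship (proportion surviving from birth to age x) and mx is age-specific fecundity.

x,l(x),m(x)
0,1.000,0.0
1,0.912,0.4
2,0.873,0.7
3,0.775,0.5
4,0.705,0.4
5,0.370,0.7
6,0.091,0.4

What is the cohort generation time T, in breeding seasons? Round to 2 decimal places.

lx·mx: 0, 0.3648, 0.6111, 0.3875, 0.282, 0.259, 0.0364 → R0 = 1.9408
x·lx·mx: 0, 0.3648, 1.2222, 1.1625, 1.128, 1.295, 0.2184 → Σ = 5.3909
T = 5.3909 / 1.9408 = 2.777669… → 2.78

2.78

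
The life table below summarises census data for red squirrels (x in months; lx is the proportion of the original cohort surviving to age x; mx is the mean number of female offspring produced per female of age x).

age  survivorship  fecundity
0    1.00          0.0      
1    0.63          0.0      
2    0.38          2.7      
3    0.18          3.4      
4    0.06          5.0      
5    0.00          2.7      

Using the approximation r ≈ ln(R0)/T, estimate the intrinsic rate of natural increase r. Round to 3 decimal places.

R0 = Σ lx·mx = 0 + 0 + 1.026 + 0.612 + 0.3 + 0 = 1.938
Σ x·lx·mx = 5.088; T = 5.088/1.938 = 2.62539…
r ≈ ln(R0)/T = ln(1.938)/2.62539… = 0.25202… → 0.252

0.252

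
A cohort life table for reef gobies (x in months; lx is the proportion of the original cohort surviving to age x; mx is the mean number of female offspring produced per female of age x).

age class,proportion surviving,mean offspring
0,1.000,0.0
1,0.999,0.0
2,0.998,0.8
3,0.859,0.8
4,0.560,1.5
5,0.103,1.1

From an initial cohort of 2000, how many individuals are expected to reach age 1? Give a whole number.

1998

Expected survivors = N0 · l_1 = 2000 × 0.999 = 1998 → 1998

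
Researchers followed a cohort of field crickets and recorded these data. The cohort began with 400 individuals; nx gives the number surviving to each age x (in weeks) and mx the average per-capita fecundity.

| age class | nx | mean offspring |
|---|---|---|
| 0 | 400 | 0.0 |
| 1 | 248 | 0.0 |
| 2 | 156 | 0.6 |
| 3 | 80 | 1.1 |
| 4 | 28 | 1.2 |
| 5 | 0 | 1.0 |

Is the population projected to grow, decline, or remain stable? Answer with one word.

declining

lx = nx/n0 = nx/400: 1, 0.62, 0.39, 0.2, 0.07, 0
R0 = Σ lx·mx = 0 + 0 + 0.234 + 0.22 + 0.084 + 0 = 0.538
R0 < 1, so the population is declining.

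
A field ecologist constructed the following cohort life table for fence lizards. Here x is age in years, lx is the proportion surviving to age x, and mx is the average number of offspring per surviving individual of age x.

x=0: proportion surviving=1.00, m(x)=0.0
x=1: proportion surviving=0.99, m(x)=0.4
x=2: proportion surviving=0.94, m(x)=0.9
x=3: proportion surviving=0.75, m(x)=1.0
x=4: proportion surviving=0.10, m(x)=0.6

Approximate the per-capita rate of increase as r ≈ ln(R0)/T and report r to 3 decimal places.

0.322

R0 = Σ lx·mx = 0 + 0.396 + 0.846 + 0.75 + 0.06 = 2.052
Σ x·lx·mx = 4.578; T = 4.578/2.052 = 2.23099…
r ≈ ln(R0)/T = ln(2.052)/2.23099… = 0.32219… → 0.322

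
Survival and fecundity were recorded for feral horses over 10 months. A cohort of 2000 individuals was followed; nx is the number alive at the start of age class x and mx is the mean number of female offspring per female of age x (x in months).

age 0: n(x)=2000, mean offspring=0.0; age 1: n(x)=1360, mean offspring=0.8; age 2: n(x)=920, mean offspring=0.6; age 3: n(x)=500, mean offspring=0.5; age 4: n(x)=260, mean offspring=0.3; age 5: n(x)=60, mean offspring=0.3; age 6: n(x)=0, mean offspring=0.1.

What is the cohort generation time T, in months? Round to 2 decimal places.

1.68

lx = nx/n0 = nx/2000: 1, 0.68, 0.46, 0.25, 0.13, 0.03, 0
lx·mx: 0, 0.544, 0.276, 0.125, 0.039, 0.009, 0 → R0 = 0.993
x·lx·mx: 0, 0.544, 0.552, 0.375, 0.156, 0.045, 0 → Σ = 1.672
T = 1.672 / 0.993 = 1.683787… → 1.68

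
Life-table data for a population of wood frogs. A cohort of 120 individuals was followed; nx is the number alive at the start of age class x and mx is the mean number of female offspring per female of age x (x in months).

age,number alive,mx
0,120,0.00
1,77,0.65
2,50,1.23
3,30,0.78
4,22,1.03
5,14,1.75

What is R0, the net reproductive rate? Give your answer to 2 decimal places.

lx = nx/n0 = nx/120: 1, 0.64167…, 0.41667…, 0.25, 0.18333…, 0.11667…
lx·mx by age: 0, 0.417083…, 0.5125…, 0.195, 0.188833…, 0.204167…
R0 = Σ lx·mx = 1.517583… → 1.52

1.52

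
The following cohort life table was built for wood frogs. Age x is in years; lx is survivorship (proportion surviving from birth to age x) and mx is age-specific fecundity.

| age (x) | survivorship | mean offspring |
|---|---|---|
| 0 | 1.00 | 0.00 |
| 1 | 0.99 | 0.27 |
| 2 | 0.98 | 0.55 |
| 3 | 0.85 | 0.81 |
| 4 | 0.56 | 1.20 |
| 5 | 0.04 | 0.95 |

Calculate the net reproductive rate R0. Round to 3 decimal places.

lx·mx by age: 0, 0.2673, 0.539, 0.6885, 0.672, 0.038
R0 = Σ lx·mx = 2.2048 → 2.205

2.205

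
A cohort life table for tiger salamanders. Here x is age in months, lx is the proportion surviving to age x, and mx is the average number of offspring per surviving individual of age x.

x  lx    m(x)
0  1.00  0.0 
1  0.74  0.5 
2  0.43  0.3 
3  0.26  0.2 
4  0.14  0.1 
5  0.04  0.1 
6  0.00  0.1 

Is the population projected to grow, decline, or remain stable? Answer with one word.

declining

R0 = Σ lx·mx = 0 + 0.37 + 0.129 + 0.052 + 0.014 + 0.004 + 0 = 0.569
R0 < 1, so the population is declining.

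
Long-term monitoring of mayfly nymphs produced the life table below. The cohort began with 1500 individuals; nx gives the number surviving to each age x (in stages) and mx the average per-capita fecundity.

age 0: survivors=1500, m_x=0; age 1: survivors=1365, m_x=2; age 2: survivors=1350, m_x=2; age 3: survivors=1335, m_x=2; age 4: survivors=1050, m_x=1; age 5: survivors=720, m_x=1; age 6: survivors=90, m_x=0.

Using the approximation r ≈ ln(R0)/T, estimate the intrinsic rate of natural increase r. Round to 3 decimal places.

lx = nx/n0 = nx/1500: 1, 0.91, 0.9, 0.89, 0.7, 0.48, 0.06
R0 = Σ lx·mx = 0 + 1.82 + 1.8 + 1.78 + 0.7 + 0.48 + 0 = 6.58
Σ x·lx·mx = 15.96; T = 15.96/6.58 = 2.42553…
r ≈ ln(R0)/T = ln(6.58)/2.42553… = 0.77675… → 0.777

0.777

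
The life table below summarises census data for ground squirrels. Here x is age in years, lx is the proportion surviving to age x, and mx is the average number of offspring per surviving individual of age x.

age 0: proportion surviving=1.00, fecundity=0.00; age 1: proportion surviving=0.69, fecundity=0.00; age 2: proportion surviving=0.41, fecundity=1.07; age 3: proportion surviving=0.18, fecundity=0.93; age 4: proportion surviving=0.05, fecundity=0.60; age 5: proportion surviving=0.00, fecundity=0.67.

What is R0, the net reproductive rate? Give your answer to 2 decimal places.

lx·mx by age: 0, 0, 0.4387, 0.1674, 0.03, 0
R0 = Σ lx·mx = 0.6361 → 0.64

0.64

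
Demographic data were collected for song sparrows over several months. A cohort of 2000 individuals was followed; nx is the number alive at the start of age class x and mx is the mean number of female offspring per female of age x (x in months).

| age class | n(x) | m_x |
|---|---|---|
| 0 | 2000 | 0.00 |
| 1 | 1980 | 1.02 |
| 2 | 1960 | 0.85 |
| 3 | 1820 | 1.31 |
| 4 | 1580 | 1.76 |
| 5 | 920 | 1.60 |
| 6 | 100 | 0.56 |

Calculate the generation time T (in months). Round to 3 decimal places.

3.018

lx = nx/n0 = nx/2000: 1, 0.99, 0.98, 0.91, 0.79, 0.46, 0.05
lx·mx: 0, 1.0098, 0.833, 1.1921, 1.3904, 0.736, 0.028 → R0 = 5.1893
x·lx·mx: 0, 1.0098, 1.666, 3.5763, 5.5616, 3.68, 0.168 → Σ = 15.6617
T = 15.6617 / 5.1893 = 3.018076… → 3.018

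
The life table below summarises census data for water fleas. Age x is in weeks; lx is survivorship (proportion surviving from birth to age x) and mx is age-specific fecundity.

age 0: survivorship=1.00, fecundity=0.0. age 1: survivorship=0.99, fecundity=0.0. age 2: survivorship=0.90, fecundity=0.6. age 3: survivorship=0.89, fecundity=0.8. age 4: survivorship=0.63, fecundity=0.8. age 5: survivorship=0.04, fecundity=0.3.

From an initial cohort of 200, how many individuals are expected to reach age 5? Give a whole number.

8

Expected survivors = N0 · l_5 = 200 × 0.04 = 8 → 8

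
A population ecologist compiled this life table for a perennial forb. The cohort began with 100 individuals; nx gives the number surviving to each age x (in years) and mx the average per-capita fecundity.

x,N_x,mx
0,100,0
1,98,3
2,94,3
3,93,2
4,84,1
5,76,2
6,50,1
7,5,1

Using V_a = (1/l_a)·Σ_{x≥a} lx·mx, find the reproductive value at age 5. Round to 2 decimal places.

lx = nx/n0 = nx/100: 1, 0.98, 0.94, 0.93, 0.84, 0.76, 0.5, 0.05
lx·mx for x ≥ 5: 1.52, 0.5, 0.05 → sum = 2.07
V_5 = 2.07 / l_5 = 2.07 / 0.76 = 2.723684… → 2.72

2.72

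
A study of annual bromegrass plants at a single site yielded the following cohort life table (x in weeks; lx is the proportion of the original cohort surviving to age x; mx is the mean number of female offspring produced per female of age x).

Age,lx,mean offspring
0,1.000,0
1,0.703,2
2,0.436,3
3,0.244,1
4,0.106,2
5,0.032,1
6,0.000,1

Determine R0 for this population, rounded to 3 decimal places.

3.202

lx·mx by age: 0, 1.406, 1.308, 0.244, 0.212, 0.032, 0
R0 = Σ lx·mx = 3.202 → 3.202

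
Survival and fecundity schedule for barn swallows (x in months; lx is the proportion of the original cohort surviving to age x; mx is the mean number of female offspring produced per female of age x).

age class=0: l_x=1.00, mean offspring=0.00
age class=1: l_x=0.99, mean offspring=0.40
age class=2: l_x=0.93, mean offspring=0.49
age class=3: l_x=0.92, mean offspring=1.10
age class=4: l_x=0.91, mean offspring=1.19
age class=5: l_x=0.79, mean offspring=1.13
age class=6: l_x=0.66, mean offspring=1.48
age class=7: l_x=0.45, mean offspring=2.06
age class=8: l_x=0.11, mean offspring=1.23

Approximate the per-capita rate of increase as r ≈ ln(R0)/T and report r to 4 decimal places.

0.3919

R0 = Σ lx·mx = 0 + 0.396 + 0.4557 + 1.012 + 1.0829 + 0.8927 + 0.9768 + 0.927 + 0.1353 = 5.8784
Σ x·lx·mx = 26.5707; T = 26.5707/5.8784 = 4.52006…
r ≈ ln(R0)/T = ln(5.8784)/4.52006… = 0.391872… → 0.3919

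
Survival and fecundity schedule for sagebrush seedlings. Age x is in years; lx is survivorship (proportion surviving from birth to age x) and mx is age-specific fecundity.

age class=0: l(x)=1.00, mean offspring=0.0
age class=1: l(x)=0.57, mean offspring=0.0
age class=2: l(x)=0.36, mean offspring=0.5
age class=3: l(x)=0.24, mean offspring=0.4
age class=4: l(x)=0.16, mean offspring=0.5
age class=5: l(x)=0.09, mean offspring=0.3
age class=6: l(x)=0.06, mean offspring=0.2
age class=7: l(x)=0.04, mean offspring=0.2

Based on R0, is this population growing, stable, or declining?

declining

R0 = Σ lx·mx = 0 + 0 + 0.18 + 0.096 + 0.08 + 0.027 + 0.012 + 0.008 = 0.403
R0 < 1, so the population is declining.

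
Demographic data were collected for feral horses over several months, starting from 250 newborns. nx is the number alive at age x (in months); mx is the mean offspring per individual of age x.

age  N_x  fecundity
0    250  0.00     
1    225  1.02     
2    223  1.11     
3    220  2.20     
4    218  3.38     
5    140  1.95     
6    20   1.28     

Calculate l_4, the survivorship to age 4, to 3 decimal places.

0.872

l_4 = n_4/n_0 = 218/250 = 0.872 → 0.872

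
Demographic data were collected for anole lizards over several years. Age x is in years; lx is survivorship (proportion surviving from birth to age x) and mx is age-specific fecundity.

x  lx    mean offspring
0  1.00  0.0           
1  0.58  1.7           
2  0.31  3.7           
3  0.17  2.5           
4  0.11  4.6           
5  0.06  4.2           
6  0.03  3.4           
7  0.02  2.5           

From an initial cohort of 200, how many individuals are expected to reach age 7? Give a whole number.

Expected survivors = N0 · l_7 = 200 × 0.02 = 4 → 4

4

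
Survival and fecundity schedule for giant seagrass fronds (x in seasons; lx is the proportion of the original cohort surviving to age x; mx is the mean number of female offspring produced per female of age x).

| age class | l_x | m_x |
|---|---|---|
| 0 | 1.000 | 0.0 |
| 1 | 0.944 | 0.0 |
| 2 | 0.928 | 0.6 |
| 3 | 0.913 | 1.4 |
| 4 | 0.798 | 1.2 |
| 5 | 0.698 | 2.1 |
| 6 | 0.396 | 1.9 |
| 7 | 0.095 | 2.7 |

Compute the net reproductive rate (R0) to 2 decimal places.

lx·mx by age: 0, 0, 0.5568, 1.2782, 0.9576, 1.4658, 0.7524, 0.2565
R0 = Σ lx·mx = 5.2673 → 5.27

5.27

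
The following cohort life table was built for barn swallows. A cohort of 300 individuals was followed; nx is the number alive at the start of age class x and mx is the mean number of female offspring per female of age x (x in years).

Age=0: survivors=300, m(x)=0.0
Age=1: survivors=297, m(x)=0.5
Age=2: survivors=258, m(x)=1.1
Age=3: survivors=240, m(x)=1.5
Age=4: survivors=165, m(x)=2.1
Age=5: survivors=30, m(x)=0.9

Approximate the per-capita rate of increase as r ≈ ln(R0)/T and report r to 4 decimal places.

0.4771

lx = nx/n0 = nx/300: 1, 0.99, 0.86, 0.8, 0.55, 0.1
R0 = Σ lx·mx = 0 + 0.495 + 0.946 + 1.2 + 1.155 + 0.09 = 3.886
Σ x·lx·mx = 11.057; T = 11.057/3.886 = 2.84534…
r ≈ ln(R0)/T = ln(3.886)/2.84534… = 0.477053… → 0.4771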